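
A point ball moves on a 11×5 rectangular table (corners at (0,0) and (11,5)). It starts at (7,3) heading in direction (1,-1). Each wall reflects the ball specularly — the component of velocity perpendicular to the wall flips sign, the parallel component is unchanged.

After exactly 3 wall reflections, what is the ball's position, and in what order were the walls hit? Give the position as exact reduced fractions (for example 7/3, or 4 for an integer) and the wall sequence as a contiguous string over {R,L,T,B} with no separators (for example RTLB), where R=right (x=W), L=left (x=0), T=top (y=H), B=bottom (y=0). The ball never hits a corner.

1. t=3 → B at (10,0); v=(1,1)
2. t=1 → R at (11,1); v=(-1,1)
3. t=4 → T at (7,5); v=(-1,-1)

Final position: (7,5)
Wall sequence: BRT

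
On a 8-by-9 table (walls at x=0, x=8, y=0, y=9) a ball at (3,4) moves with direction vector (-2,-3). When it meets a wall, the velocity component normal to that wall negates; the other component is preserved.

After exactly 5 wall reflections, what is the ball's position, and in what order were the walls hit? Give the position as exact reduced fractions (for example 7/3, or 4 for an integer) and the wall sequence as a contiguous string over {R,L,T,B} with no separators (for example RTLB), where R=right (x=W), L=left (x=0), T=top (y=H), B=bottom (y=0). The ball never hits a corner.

Final position: (13/3,0)
Wall sequence: BLTRB

1. t=4/3 → B at (1/3,0); v=(-2,3)
2. t=1/6 → L at (0,1/2); v=(2,3)
3. t=17/6 → T at (17/3,9); v=(2,-3)
4. t=7/6 → R at (8,11/2); v=(-2,-3)
5. t=11/6 → B at (13/3,0); v=(-2,3)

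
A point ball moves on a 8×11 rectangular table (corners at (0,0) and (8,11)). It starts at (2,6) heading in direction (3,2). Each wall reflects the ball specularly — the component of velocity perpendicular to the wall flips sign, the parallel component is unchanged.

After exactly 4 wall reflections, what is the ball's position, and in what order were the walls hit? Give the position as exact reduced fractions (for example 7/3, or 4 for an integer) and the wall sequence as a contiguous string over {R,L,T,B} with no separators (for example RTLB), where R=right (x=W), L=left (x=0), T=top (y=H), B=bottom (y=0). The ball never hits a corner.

Final position: (8,4/3)
Wall sequence: RTLR

1. t=2 → R at (8,10); v=(-3,2)
2. t=1/2 → T at (13/2,11); v=(-3,-2)
3. t=13/6 → L at (0,20/3); v=(3,-2)
4. t=8/3 → R at (8,4/3); v=(-3,-2)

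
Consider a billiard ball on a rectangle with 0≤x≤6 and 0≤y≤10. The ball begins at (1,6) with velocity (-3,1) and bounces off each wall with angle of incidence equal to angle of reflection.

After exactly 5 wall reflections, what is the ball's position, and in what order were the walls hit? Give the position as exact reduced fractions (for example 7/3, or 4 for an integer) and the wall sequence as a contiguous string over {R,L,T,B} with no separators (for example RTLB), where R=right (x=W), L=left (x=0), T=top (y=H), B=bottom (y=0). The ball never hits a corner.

1. t=1/3 → L at (0,19/3); v=(3,1)
2. t=2 → R at (6,25/3); v=(-3,1)
3. t=5/3 → T at (1,10); v=(-3,-1)
4. t=1/3 → L at (0,29/3); v=(3,-1)
5. t=2 → R at (6,23/3); v=(-3,-1)

Final position: (6,23/3)
Wall sequence: LRTLR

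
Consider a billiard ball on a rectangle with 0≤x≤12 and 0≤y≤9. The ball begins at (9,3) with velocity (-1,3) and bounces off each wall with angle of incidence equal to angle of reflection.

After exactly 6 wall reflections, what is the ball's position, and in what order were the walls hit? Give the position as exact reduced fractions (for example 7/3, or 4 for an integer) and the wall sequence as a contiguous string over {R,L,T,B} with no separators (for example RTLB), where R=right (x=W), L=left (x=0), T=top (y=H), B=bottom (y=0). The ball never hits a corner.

Final position: (5,9)
Wall sequence: TBTLBT

1. t=2 → T at (7,9); v=(-1,-3)
2. t=3 → B at (4,0); v=(-1,3)
3. t=3 → T at (1,9); v=(-1,-3)
4. t=1 → L at (0,6); v=(1,-3)
5. t=2 → B at (2,0); v=(1,3)
6. t=3 → T at (5,9); v=(1,-3)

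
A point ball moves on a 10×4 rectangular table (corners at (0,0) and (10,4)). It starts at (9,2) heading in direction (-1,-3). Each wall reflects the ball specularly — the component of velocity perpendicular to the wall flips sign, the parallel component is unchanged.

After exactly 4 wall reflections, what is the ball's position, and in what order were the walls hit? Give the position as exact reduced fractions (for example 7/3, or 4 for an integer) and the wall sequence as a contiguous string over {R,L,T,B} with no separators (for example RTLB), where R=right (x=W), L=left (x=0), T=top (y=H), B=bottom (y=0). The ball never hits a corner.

1. t=2/3 → B at (25/3,0); v=(-1,3)
2. t=4/3 → T at (7,4); v=(-1,-3)
3. t=4/3 → B at (17/3,0); v=(-1,3)
4. t=4/3 → T at (13/3,4); v=(-1,-3)

Final position: (13/3,4)
Wall sequence: BTBT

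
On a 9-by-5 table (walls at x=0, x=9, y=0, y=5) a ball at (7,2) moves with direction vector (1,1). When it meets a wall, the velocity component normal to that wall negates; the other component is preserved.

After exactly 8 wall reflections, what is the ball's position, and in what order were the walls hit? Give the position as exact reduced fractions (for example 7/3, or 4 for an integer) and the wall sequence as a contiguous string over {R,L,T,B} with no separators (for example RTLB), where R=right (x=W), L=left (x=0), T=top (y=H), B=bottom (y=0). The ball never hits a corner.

Final position: (6,5)
Wall sequence: RTBLTBRT

1. t=2 → R at (9,4); v=(-1,1)
2. t=1 → T at (8,5); v=(-1,-1)
3. t=5 → B at (3,0); v=(-1,1)
4. t=3 → L at (0,3); v=(1,1)
5. t=2 → T at (2,5); v=(1,-1)
6. t=5 → B at (7,0); v=(1,1)
7. t=2 → R at (9,2); v=(-1,1)
8. t=3 → T at (6,5); v=(-1,-1)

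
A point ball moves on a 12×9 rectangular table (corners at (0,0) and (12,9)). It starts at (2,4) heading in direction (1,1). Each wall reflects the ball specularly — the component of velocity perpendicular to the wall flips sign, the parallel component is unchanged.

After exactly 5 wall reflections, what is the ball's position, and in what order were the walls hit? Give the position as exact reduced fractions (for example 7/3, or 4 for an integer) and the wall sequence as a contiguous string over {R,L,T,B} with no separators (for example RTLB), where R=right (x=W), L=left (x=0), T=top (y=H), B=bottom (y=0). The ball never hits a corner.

Final position: (1,9)
Wall sequence: TRBLT

1. t=5 → T at (7,9); v=(1,-1)
2. t=5 → R at (12,4); v=(-1,-1)
3. t=4 → B at (8,0); v=(-1,1)
4. t=8 → L at (0,8); v=(1,1)
5. t=1 → T at (1,9); v=(1,-1)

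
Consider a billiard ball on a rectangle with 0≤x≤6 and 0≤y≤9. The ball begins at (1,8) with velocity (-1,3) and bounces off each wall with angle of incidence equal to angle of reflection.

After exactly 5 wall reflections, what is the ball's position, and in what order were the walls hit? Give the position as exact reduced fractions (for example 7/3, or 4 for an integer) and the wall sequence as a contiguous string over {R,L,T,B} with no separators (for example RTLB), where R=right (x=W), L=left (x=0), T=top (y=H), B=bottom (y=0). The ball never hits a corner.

Final position: (6,7)
Wall sequence: TLBTR

1. t=1/3 → T at (2/3,9); v=(-1,-3)
2. t=2/3 → L at (0,7); v=(1,-3)
3. t=7/3 → B at (7/3,0); v=(1,3)
4. t=3 → T at (16/3,9); v=(1,-3)
5. t=2/3 → R at (6,7); v=(-1,-3)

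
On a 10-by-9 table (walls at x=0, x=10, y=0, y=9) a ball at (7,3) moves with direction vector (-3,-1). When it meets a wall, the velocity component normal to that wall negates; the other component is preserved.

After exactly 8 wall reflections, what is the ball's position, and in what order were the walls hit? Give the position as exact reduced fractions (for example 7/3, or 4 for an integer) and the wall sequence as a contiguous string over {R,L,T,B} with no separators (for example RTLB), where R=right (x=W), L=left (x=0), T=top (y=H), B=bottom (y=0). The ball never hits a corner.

Final position: (10,2)
Wall sequence: LBRLTRLR

1. t=7/3 → L at (0,2/3); v=(3,-1)
2. t=2/3 → B at (2,0); v=(3,1)
3. t=8/3 → R at (10,8/3); v=(-3,1)
4. t=10/3 → L at (0,6); v=(3,1)
5. t=3 → T at (9,9); v=(3,-1)
6. t=1/3 → R at (10,26/3); v=(-3,-1)
7. t=10/3 → L at (0,16/3); v=(3,-1)
8. t=10/3 → R at (10,2); v=(-3,-1)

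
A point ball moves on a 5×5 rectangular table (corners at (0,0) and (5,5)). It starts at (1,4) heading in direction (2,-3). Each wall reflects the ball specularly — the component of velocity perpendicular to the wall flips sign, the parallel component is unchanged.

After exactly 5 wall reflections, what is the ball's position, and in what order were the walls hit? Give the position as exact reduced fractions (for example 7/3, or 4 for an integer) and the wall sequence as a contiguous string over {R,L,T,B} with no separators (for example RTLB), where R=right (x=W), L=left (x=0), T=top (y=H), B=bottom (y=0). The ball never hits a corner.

Final position: (1/3,0)
Wall sequence: BRTLB

1. t=4/3 → B at (11/3,0); v=(2,3)
2. t=2/3 → R at (5,2); v=(-2,3)
3. t=1 → T at (3,5); v=(-2,-3)
4. t=3/2 → L at (0,1/2); v=(2,-3)
5. t=1/6 → B at (1/3,0); v=(2,3)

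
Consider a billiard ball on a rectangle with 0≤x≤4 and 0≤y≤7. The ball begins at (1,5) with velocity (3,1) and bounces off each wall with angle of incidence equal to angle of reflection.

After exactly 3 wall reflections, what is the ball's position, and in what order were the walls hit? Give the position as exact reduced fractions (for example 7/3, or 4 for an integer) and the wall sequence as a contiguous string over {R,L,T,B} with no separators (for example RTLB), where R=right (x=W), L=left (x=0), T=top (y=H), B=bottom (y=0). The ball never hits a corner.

1. t=1 → R at (4,6); v=(-3,1)
2. t=1 → T at (1,7); v=(-3,-1)
3. t=1/3 → L at (0,20/3); v=(3,-1)

Final position: (0,20/3)
Wall sequence: RTL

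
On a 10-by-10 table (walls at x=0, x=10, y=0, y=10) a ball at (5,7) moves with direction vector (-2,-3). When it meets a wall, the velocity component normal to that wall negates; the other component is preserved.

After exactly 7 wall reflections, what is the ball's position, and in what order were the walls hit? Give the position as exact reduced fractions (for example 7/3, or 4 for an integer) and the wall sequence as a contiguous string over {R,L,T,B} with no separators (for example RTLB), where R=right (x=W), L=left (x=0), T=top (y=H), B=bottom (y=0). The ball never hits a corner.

1. t=7/3 → B at (1/3,0); v=(-2,3)
2. t=1/6 → L at (0,1/2); v=(2,3)
3. t=19/6 → T at (19/3,10); v=(2,-3)
4. t=11/6 → R at (10,9/2); v=(-2,-3)
5. t=3/2 → B at (7,0); v=(-2,3)
6. t=10/3 → T at (1/3,10); v=(-2,-3)
7. t=1/6 → L at (0,19/2); v=(2,-3)

Final position: (0,19/2)
Wall sequence: BLTRBTL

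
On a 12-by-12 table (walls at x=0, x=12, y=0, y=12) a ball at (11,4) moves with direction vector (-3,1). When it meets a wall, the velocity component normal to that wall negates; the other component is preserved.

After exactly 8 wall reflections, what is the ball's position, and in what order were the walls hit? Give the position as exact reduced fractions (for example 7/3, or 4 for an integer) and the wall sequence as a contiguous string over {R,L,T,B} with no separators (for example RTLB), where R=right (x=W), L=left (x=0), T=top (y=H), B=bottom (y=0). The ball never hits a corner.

Final position: (12,11/3)
Wall sequence: LRTLRLBR

1. t=11/3 → L at (0,23/3); v=(3,1)
2. t=4 → R at (12,35/3); v=(-3,1)
3. t=1/3 → T at (11,12); v=(-3,-1)
4. t=11/3 → L at (0,25/3); v=(3,-1)
5. t=4 → R at (12,13/3); v=(-3,-1)
6. t=4 → L at (0,1/3); v=(3,-1)
7. t=1/3 → B at (1,0); v=(3,1)
8. t=11/3 → R at (12,11/3); v=(-3,1)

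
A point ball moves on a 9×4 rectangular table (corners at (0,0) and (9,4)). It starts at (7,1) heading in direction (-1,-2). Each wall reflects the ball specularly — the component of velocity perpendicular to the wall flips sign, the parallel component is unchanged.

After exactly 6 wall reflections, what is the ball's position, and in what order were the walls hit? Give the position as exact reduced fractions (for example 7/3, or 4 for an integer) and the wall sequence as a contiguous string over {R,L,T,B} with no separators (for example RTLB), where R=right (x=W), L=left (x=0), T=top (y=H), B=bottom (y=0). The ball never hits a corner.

1. t=1/2 → B at (13/2,0); v=(-1,2)
2. t=2 → T at (9/2,4); v=(-1,-2)
3. t=2 → B at (5/2,0); v=(-1,2)
4. t=2 → T at (1/2,4); v=(-1,-2)
5. t=1/2 → L at (0,3); v=(1,-2)
6. t=3/2 → B at (3/2,0); v=(1,2)

Final position: (3/2,0)
Wall sequence: BTBTLB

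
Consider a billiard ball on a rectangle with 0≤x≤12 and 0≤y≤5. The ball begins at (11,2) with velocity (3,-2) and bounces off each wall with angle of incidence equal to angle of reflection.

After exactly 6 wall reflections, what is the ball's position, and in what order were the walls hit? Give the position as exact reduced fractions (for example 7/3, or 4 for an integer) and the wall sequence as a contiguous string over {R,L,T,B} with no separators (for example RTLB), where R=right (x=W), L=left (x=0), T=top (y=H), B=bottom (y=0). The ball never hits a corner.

1. t=1/3 → R at (12,4/3); v=(-3,-2)
2. t=2/3 → B at (10,0); v=(-3,2)
3. t=5/2 → T at (5/2,5); v=(-3,-2)
4. t=5/6 → L at (0,10/3); v=(3,-2)
5. t=5/3 → B at (5,0); v=(3,2)
6. t=7/3 → R at (12,14/3); v=(-3,2)

Final position: (12,14/3)
Wall sequence: RBTLBR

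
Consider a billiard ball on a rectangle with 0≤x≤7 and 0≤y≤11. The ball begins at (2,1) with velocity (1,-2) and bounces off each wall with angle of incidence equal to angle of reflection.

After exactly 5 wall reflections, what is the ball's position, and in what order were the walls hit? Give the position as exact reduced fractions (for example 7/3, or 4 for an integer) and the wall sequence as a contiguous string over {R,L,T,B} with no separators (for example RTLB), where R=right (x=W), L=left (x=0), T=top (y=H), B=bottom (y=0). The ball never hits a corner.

1. t=1/2 → B at (5/2,0); v=(1,2)
2. t=9/2 → R at (7,9); v=(-1,2)
3. t=1 → T at (6,11); v=(-1,-2)
4. t=11/2 → B at (1/2,0); v=(-1,2)
5. t=1/2 → L at (0,1); v=(1,2)

Final position: (0,1)
Wall sequence: BRTBL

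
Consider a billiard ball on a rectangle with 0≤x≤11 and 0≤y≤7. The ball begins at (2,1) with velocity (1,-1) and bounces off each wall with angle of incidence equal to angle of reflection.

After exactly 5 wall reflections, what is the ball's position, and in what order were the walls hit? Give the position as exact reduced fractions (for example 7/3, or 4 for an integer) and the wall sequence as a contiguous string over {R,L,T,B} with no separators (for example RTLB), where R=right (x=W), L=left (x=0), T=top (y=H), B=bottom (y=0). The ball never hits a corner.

Final position: (0,5)
Wall sequence: BTRBL

1. t=1 → B at (3,0); v=(1,1)
2. t=7 → T at (10,7); v=(1,-1)
3. t=1 → R at (11,6); v=(-1,-1)
4. t=6 → B at (5,0); v=(-1,1)
5. t=5 → L at (0,5); v=(1,1)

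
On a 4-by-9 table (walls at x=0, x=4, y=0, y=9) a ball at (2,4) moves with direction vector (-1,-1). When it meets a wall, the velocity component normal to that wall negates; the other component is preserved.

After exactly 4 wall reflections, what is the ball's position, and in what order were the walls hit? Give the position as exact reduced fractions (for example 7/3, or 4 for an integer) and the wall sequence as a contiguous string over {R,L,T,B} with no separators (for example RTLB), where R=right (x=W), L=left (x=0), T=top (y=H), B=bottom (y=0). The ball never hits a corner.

Final position: (0,6)
Wall sequence: LBRL

1. t=2 → L at (0,2); v=(1,-1)
2. t=2 → B at (2,0); v=(1,1)
3. t=2 → R at (4,2); v=(-1,1)
4. t=4 → L at (0,6); v=(1,1)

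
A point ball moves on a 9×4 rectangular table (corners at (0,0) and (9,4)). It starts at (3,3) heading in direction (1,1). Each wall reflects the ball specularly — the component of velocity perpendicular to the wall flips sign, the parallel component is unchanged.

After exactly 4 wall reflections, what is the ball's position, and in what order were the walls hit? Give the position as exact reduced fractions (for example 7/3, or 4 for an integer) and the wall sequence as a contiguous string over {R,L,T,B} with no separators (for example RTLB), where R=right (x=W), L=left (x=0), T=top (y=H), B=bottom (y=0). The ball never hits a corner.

1. t=1 → T at (4,4); v=(1,-1)
2. t=4 → B at (8,0); v=(1,1)
3. t=1 → R at (9,1); v=(-1,1)
4. t=3 → T at (6,4); v=(-1,-1)

Final position: (6,4)
Wall sequence: TBRT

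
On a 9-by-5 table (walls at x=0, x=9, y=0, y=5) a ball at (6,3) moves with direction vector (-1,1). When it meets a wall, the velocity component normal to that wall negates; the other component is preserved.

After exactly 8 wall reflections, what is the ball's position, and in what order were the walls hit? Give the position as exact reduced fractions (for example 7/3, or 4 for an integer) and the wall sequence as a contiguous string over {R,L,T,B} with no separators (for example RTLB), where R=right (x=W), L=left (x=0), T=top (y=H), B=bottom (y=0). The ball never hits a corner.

1. t=2 → T at (4,5); v=(-1,-1)
2. t=4 → L at (0,1); v=(1,-1)
3. t=1 → B at (1,0); v=(1,1)
4. t=5 → T at (6,5); v=(1,-1)
5. t=3 → R at (9,2); v=(-1,-1)
6. t=2 → B at (7,0); v=(-1,1)
7. t=5 → T at (2,5); v=(-1,-1)
8. t=2 → L at (0,3); v=(1,-1)

Final position: (0,3)
Wall sequence: TLBTRBTL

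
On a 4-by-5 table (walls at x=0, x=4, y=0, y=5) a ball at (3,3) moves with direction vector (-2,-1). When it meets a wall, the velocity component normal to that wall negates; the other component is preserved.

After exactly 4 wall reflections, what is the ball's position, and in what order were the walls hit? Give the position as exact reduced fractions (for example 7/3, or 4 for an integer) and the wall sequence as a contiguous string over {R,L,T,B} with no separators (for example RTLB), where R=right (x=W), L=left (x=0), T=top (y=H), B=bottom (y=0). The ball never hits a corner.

1. t=3/2 → L at (0,3/2); v=(2,-1)
2. t=3/2 → B at (3,0); v=(2,1)
3. t=1/2 → R at (4,1/2); v=(-2,1)
4. t=2 → L at (0,5/2); v=(2,1)

Final position: (0,5/2)
Wall sequence: LBRL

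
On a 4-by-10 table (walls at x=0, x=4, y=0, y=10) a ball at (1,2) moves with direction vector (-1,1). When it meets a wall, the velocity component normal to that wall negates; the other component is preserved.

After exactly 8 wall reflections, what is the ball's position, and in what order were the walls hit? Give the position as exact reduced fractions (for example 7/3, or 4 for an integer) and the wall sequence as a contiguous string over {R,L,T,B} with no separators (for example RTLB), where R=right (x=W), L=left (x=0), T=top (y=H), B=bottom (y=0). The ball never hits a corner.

Final position: (4,3)
Wall sequence: LRTLRLBR

1. t=1 → L at (0,3); v=(1,1)
2. t=4 → R at (4,7); v=(-1,1)
3. t=3 → T at (1,10); v=(-1,-1)
4. t=1 → L at (0,9); v=(1,-1)
5. t=4 → R at (4,5); v=(-1,-1)
6. t=4 → L at (0,1); v=(1,-1)
7. t=1 → B at (1,0); v=(1,1)
8. t=3 → R at (4,3); v=(-1,1)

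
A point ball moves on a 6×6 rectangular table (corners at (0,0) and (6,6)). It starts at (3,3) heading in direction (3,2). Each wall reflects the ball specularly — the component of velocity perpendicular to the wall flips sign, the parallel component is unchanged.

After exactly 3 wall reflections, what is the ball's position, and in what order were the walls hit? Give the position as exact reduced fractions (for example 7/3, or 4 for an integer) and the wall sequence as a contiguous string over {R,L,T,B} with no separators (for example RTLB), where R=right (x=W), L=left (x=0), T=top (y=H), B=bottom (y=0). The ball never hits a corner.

Final position: (0,3)
Wall sequence: RTL

1. t=1 → R at (6,5); v=(-3,2)
2. t=1/2 → T at (9/2,6); v=(-3,-2)
3. t=3/2 → L at (0,3); v=(3,-2)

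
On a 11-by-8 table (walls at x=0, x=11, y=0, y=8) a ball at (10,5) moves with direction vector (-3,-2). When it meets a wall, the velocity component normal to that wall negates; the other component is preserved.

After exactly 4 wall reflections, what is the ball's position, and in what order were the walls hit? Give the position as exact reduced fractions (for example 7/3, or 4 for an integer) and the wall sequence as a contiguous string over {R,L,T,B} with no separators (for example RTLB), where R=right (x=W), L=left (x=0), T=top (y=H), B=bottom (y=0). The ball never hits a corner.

1. t=5/2 → B at (5/2,0); v=(-3,2)
2. t=5/6 → L at (0,5/3); v=(3,2)
3. t=19/6 → T at (19/2,8); v=(3,-2)
4. t=1/2 → R at (11,7); v=(-3,-2)

Final position: (11,7)
Wall sequence: BLTR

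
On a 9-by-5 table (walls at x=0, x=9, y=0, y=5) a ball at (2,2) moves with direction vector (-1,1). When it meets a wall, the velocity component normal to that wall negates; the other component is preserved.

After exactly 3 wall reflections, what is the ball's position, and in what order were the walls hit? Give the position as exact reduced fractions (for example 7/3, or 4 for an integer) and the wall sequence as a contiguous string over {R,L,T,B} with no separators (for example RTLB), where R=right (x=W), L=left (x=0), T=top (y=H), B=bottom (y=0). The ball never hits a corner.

Final position: (6,0)
Wall sequence: LTB

1. t=2 → L at (0,4); v=(1,1)
2. t=1 → T at (1,5); v=(1,-1)
3. t=5 → B at (6,0); v=(1,1)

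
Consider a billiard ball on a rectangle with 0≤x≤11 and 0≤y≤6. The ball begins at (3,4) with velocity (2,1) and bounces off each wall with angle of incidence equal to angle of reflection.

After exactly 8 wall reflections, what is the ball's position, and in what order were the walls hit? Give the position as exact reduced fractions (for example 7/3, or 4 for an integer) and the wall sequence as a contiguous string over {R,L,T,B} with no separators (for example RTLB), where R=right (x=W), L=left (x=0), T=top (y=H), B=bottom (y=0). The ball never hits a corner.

1. t=2 → T at (7,6); v=(2,-1)
2. t=2 → R at (11,4); v=(-2,-1)
3. t=4 → B at (3,0); v=(-2,1)
4. t=3/2 → L at (0,3/2); v=(2,1)
5. t=9/2 → T at (9,6); v=(2,-1)
6. t=1 → R at (11,5); v=(-2,-1)
7. t=5 → B at (1,0); v=(-2,1)
8. t=1/2 → L at (0,1/2); v=(2,1)

Final position: (0,1/2)
Wall sequence: TRBLTRBL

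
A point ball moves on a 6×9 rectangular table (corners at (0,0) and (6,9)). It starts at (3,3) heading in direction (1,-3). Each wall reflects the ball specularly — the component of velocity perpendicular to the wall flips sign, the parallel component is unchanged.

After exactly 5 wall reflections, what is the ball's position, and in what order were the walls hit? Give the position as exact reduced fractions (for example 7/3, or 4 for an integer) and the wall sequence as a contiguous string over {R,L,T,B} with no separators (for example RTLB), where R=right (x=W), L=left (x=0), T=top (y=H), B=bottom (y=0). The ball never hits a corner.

1. t=1 → B at (4,0); v=(1,3)
2. t=2 → R at (6,6); v=(-1,3)
3. t=1 → T at (5,9); v=(-1,-3)
4. t=3 → B at (2,0); v=(-1,3)
5. t=2 → L at (0,6); v=(1,3)

Final position: (0,6)
Wall sequence: BRTBL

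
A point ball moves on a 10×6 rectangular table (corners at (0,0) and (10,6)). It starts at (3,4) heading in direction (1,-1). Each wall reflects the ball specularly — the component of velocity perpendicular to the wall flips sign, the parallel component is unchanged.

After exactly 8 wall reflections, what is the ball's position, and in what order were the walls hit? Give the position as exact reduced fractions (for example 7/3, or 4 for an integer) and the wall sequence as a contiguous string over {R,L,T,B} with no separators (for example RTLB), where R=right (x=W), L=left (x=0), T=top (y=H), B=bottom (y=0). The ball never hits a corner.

Final position: (9,0)
Wall sequence: BRTBLTRB

1. t=4 → B at (7,0); v=(1,1)
2. t=3 → R at (10,3); v=(-1,1)
3. t=3 → T at (7,6); v=(-1,-1)
4. t=6 → B at (1,0); v=(-1,1)
5. t=1 → L at (0,1); v=(1,1)
6. t=5 → T at (5,6); v=(1,-1)
7. t=5 → R at (10,1); v=(-1,-1)
8. t=1 → B at (9,0); v=(-1,1)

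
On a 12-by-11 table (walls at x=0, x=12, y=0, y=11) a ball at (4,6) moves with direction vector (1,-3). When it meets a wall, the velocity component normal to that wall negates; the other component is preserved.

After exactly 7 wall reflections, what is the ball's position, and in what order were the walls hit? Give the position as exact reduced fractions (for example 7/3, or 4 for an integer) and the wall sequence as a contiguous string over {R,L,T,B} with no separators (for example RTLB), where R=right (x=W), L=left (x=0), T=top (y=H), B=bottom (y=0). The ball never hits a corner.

1. t=2 → B at (6,0); v=(1,3)
2. t=11/3 → T at (29/3,11); v=(1,-3)
3. t=7/3 → R at (12,4); v=(-1,-3)
4. t=4/3 → B at (32/3,0); v=(-1,3)
5. t=11/3 → T at (7,11); v=(-1,-3)
6. t=11/3 → B at (10/3,0); v=(-1,3)
7. t=10/3 → L at (0,10); v=(1,3)

Final position: (0,10)
Wall sequence: BTRBTBL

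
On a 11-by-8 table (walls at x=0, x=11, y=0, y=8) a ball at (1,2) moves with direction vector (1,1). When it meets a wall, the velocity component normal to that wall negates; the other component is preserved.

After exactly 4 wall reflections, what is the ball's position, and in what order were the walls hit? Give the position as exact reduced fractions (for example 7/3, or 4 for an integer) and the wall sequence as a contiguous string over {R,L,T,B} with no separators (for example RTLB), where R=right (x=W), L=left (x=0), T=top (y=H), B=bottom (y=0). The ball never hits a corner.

1. t=6 → T at (7,8); v=(1,-1)
2. t=4 → R at (11,4); v=(-1,-1)
3. t=4 → B at (7,0); v=(-1,1)
4. t=7 → L at (0,7); v=(1,1)

Final position: (0,7)
Wall sequence: TRBL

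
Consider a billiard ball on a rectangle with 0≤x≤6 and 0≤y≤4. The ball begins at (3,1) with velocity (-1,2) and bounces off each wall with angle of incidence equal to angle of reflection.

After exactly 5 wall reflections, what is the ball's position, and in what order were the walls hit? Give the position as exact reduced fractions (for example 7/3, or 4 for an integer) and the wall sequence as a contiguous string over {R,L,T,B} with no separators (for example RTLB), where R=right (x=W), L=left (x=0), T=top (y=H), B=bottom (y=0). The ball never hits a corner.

1. t=3/2 → T at (3/2,4); v=(-1,-2)
2. t=3/2 → L at (0,1); v=(1,-2)
3. t=1/2 → B at (1/2,0); v=(1,2)
4. t=2 → T at (5/2,4); v=(1,-2)
5. t=2 → B at (9/2,0); v=(1,2)

Final position: (9/2,0)
Wall sequence: TLBTB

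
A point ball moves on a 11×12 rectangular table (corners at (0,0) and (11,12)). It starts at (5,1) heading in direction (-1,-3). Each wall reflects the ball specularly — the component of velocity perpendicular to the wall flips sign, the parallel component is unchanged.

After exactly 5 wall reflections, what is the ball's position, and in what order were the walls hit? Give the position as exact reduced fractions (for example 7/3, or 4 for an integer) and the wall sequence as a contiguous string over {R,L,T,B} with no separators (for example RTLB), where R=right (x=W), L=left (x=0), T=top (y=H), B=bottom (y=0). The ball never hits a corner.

Final position: (22/3,12)
Wall sequence: BTLBT

1. t=1/3 → B at (14/3,0); v=(-1,3)
2. t=4 → T at (2/3,12); v=(-1,-3)
3. t=2/3 → L at (0,10); v=(1,-3)
4. t=10/3 → B at (10/3,0); v=(1,3)
5. t=4 → T at (22/3,12); v=(1,-3)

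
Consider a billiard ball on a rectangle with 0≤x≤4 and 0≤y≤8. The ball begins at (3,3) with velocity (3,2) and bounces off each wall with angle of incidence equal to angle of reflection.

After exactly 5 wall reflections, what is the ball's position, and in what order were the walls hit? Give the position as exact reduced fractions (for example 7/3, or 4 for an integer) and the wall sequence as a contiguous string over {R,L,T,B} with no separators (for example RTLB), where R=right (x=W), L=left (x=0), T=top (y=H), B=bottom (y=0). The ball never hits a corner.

1. t=1/3 → R at (4,11/3); v=(-3,2)
2. t=4/3 → L at (0,19/3); v=(3,2)
3. t=5/6 → T at (5/2,8); v=(3,-2)
4. t=1/2 → R at (4,7); v=(-3,-2)
5. t=4/3 → L at (0,13/3); v=(3,-2)

Final position: (0,13/3)
Wall sequence: RLTRL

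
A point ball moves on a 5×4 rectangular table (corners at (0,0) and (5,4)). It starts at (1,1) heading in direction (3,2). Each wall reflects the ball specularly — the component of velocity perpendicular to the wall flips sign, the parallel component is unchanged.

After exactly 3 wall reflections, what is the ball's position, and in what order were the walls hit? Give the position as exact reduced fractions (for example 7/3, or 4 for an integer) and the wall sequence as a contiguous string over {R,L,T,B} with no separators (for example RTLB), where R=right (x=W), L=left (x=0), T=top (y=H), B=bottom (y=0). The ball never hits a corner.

1. t=4/3 → R at (5,11/3); v=(-3,2)
2. t=1/6 → T at (9/2,4); v=(-3,-2)
3. t=3/2 → L at (0,1); v=(3,-2)

Final position: (0,1)
Wall sequence: RTL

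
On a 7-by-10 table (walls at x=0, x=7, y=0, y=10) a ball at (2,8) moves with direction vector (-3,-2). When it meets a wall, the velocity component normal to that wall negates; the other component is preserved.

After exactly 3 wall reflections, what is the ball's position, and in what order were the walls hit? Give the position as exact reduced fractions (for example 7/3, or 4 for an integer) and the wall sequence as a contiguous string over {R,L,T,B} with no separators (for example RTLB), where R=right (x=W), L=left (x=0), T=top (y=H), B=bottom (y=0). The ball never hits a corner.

1. t=2/3 → L at (0,20/3); v=(3,-2)
2. t=7/3 → R at (7,2); v=(-3,-2)
3. t=1 → B at (4,0); v=(-3,2)

Final position: (4,0)
Wall sequence: LRB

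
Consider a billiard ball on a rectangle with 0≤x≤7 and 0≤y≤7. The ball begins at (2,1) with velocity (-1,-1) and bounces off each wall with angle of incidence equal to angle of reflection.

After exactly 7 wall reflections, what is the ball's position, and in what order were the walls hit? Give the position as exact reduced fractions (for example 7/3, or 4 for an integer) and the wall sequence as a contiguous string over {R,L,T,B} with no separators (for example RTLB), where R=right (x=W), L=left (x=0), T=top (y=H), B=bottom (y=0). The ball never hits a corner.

1. t=1 → B at (1,0); v=(-1,1)
2. t=1 → L at (0,1); v=(1,1)
3. t=6 → T at (6,7); v=(1,-1)
4. t=1 → R at (7,6); v=(-1,-1)
5. t=6 → B at (1,0); v=(-1,1)
6. t=1 → L at (0,1); v=(1,1)
7. t=6 → T at (6,7); v=(1,-1)

Final position: (6,7)
Wall sequence: BLTRBLT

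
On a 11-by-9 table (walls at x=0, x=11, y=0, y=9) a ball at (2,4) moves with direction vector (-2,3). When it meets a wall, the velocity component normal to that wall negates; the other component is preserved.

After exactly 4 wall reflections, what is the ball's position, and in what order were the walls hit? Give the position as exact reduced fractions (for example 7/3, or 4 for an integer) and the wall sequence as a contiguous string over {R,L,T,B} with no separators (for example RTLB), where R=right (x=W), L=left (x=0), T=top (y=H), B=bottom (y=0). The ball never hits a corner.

Final position: (11,11/2)
Wall sequence: LTBR

1. t=1 → L at (0,7); v=(2,3)
2. t=2/3 → T at (4/3,9); v=(2,-3)
3. t=3 → B at (22/3,0); v=(2,3)
4. t=11/6 → R at (11,11/2); v=(-2,3)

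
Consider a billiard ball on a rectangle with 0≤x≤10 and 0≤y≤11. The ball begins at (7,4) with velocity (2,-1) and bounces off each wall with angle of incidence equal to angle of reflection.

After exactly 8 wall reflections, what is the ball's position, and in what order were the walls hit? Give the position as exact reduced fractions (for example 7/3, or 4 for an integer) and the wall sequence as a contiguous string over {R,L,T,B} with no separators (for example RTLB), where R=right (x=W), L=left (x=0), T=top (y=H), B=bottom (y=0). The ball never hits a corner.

1. t=3/2 → R at (10,5/2); v=(-2,-1)
2. t=5/2 → B at (5,0); v=(-2,1)
3. t=5/2 → L at (0,5/2); v=(2,1)
4. t=5 → R at (10,15/2); v=(-2,1)
5. t=7/2 → T at (3,11); v=(-2,-1)
6. t=3/2 → L at (0,19/2); v=(2,-1)
7. t=5 → R at (10,9/2); v=(-2,-1)
8. t=9/2 → B at (1,0); v=(-2,1)

Final position: (1,0)
Wall sequence: RBLRTLRB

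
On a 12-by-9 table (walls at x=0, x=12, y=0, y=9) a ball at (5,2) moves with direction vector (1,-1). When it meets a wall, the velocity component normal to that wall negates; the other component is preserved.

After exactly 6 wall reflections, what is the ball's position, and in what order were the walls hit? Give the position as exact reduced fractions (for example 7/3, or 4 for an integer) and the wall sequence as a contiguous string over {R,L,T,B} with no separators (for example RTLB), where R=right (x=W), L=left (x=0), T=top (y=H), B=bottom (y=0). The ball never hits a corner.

1. t=2 → B at (7,0); v=(1,1)
2. t=5 → R at (12,5); v=(-1,1)
3. t=4 → T at (8,9); v=(-1,-1)
4. t=8 → L at (0,1); v=(1,-1)
5. t=1 → B at (1,0); v=(1,1)
6. t=9 → T at (10,9); v=(1,-1)

Final position: (10,9)
Wall sequence: BRTLBT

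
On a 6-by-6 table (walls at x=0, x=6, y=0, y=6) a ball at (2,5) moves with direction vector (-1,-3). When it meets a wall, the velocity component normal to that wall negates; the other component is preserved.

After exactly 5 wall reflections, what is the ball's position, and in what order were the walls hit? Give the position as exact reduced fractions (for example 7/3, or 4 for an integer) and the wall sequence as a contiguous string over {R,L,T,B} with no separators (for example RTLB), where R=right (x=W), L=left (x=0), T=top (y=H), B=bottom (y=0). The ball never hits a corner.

Final position: (17/3,6)
Wall sequence: BLTBT

1. t=5/3 → B at (1/3,0); v=(-1,3)
2. t=1/3 → L at (0,1); v=(1,3)
3. t=5/3 → T at (5/3,6); v=(1,-3)
4. t=2 → B at (11/3,0); v=(1,3)
5. t=2 → T at (17/3,6); v=(1,-3)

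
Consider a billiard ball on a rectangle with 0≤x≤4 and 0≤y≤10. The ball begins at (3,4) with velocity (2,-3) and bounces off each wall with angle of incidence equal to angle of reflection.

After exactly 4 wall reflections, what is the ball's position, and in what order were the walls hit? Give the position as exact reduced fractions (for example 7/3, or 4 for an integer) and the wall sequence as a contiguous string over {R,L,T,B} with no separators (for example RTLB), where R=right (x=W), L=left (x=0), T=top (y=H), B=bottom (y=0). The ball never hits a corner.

Final position: (4,19/2)
Wall sequence: RBLR

1. t=1/2 → R at (4,5/2); v=(-2,-3)
2. t=5/6 → B at (7/3,0); v=(-2,3)
3. t=7/6 → L at (0,7/2); v=(2,3)
4. t=2 → R at (4,19/2); v=(-2,3)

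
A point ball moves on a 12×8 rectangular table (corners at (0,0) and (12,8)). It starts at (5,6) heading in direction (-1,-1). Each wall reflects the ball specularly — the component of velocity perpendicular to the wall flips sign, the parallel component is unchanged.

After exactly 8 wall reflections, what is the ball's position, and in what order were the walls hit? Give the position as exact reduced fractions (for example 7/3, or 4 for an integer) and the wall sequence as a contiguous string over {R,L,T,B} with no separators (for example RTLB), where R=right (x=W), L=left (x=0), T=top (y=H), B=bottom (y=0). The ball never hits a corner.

1. t=5 → L at (0,1); v=(1,-1)
2. t=1 → B at (1,0); v=(1,1)
3. t=8 → T at (9,8); v=(1,-1)
4. t=3 → R at (12,5); v=(-1,-1)
5. t=5 → B at (7,0); v=(-1,1)
6. t=7 → L at (0,7); v=(1,1)
7. t=1 → T at (1,8); v=(1,-1)
8. t=8 → B at (9,0); v=(1,1)

Final position: (9,0)
Wall sequence: LBTRBLTB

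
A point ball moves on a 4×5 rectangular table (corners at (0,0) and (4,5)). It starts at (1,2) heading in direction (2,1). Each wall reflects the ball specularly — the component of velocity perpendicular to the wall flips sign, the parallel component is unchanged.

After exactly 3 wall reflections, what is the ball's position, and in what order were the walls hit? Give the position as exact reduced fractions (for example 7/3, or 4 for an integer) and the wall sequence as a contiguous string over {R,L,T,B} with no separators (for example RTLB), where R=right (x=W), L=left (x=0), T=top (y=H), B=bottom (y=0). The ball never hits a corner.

Final position: (0,9/2)
Wall sequence: RTL

1. t=3/2 → R at (4,7/2); v=(-2,1)
2. t=3/2 → T at (1,5); v=(-2,-1)
3. t=1/2 → L at (0,9/2); v=(2,-1)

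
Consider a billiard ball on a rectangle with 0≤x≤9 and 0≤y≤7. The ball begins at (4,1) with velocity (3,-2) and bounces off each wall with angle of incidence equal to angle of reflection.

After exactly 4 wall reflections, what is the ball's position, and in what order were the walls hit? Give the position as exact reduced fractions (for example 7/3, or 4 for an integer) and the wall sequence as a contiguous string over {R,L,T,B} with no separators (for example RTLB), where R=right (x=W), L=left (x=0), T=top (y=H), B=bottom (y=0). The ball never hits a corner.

1. t=1/2 → B at (11/2,0); v=(3,2)
2. t=7/6 → R at (9,7/3); v=(-3,2)
3. t=7/3 → T at (2,7); v=(-3,-2)
4. t=2/3 → L at (0,17/3); v=(3,-2)

Final position: (0,17/3)
Wall sequence: BRTL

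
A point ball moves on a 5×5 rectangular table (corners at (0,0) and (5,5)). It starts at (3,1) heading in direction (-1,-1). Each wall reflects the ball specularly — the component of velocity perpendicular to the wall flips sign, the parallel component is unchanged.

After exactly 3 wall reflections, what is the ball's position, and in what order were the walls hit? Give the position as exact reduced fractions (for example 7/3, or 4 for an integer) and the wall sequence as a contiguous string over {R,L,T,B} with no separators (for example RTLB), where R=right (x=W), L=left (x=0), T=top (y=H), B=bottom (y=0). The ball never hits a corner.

1. t=1 → B at (2,0); v=(-1,1)
2. t=2 → L at (0,2); v=(1,1)
3. t=3 → T at (3,5); v=(1,-1)

Final position: (3,5)
Wall sequence: BLT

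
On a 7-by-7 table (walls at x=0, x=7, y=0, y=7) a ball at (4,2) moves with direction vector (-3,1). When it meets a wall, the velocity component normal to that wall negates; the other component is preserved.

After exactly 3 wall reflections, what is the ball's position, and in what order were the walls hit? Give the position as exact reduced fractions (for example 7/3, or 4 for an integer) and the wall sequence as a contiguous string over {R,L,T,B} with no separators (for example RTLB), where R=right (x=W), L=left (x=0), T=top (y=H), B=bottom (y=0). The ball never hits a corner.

1. t=4/3 → L at (0,10/3); v=(3,1)
2. t=7/3 → R at (7,17/3); v=(-3,1)
3. t=4/3 → T at (3,7); v=(-3,-1)

Final position: (3,7)
Wall sequence: LRT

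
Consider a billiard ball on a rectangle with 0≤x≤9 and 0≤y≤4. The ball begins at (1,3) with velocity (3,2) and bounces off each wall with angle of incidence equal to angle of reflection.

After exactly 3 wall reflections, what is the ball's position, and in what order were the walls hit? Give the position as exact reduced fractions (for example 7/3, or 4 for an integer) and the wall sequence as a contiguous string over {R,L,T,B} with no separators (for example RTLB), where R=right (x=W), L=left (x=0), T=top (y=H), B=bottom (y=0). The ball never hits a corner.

Final position: (9,1/3)
Wall sequence: TBR

1. t=1/2 → T at (5/2,4); v=(3,-2)
2. t=2 → B at (17/2,0); v=(3,2)
3. t=1/6 → R at (9,1/3); v=(-3,2)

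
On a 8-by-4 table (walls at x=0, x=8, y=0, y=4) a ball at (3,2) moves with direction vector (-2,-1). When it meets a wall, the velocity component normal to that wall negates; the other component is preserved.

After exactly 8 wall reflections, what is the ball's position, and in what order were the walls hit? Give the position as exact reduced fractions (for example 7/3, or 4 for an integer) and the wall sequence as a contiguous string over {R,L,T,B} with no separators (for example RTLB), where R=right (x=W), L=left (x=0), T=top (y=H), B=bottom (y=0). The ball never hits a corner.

1. t=3/2 → L at (0,1/2); v=(2,-1)
2. t=1/2 → B at (1,0); v=(2,1)
3. t=7/2 → R at (8,7/2); v=(-2,1)
4. t=1/2 → T at (7,4); v=(-2,-1)
5. t=7/2 → L at (0,1/2); v=(2,-1)
6. t=1/2 → B at (1,0); v=(2,1)
7. t=7/2 → R at (8,7/2); v=(-2,1)
8. t=1/2 → T at (7,4); v=(-2,-1)

Final position: (7,4)
Wall sequence: LBRTLBRT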